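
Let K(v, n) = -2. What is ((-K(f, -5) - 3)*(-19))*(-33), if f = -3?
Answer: -627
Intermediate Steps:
((-K(f, -5) - 3)*(-19))*(-33) = ((-1*(-2) - 3)*(-19))*(-33) = ((2 - 3)*(-19))*(-33) = -1*(-19)*(-33) = 19*(-33) = -627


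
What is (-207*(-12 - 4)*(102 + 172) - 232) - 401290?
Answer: 505966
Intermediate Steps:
(-207*(-12 - 4)*(102 + 172) - 232) - 401290 = (-(-3312)*274 - 232) - 401290 = (-207*(-4384) - 232) - 401290 = (907488 - 232) - 401290 = 907256 - 401290 = 505966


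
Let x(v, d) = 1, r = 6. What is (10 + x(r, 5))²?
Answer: 121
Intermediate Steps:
(10 + x(r, 5))² = (10 + 1)² = 11² = 121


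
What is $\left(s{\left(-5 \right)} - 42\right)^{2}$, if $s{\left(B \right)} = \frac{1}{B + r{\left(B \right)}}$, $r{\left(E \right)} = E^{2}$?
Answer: $\frac{703921}{400} \approx 1759.8$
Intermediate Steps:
$s{\left(B \right)} = \frac{1}{B + B^{2}}$
$\left(s{\left(-5 \right)} - 42\right)^{2} = \left(\frac{1}{\left(-5\right) \left(1 - 5\right)} - 42\right)^{2} = \left(- \frac{1}{5 \left(-4\right)} - 42\right)^{2} = \left(\left(- \frac{1}{5}\right) \left(- \frac{1}{4}\right) - 42\right)^{2} = \left(\frac{1}{20} - 42\right)^{2} = \left(- \frac{839}{20}\right)^{2} = \frac{703921}{400}$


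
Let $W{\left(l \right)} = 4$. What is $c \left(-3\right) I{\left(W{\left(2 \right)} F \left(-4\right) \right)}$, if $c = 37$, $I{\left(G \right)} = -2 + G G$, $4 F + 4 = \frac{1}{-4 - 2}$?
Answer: $- \frac{91834}{3} \approx -30611.0$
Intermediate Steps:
$F = - \frac{25}{24}$ ($F = -1 + \frac{1}{4 \left(-4 - 2\right)} = -1 + \frac{1}{4 \left(-6\right)} = -1 + \frac{1}{4} \left(- \frac{1}{6}\right) = -1 - \frac{1}{24} = - \frac{25}{24} \approx -1.0417$)
$I{\left(G \right)} = -2 + G^{2}$
$c \left(-3\right) I{\left(W{\left(2 \right)} F \left(-4\right) \right)} = 37 \left(-3\right) \left(-2 + \left(4 \left(- \frac{25}{24}\right) \left(-4\right)\right)^{2}\right) = - 111 \left(-2 + \left(\left(- \frac{25}{6}\right) \left(-4\right)\right)^{2}\right) = - 111 \left(-2 + \left(\frac{50}{3}\right)^{2}\right) = - 111 \left(-2 + \frac{2500}{9}\right) = \left(-111\right) \frac{2482}{9} = - \frac{91834}{3}$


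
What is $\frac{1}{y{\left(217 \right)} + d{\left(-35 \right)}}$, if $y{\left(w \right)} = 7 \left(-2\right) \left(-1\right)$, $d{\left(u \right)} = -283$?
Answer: $- \frac{1}{269} \approx -0.0037175$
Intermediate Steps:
$y{\left(w \right)} = 14$ ($y{\left(w \right)} = \left(-14\right) \left(-1\right) = 14$)
$\frac{1}{y{\left(217 \right)} + d{\left(-35 \right)}} = \frac{1}{14 - 283} = \frac{1}{-269} = - \frac{1}{269}$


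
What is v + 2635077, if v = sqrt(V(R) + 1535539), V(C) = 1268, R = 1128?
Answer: 2635077 + sqrt(1536807) ≈ 2.6363e+6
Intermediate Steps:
v = sqrt(1536807) (v = sqrt(1268 + 1535539) = sqrt(1536807) ≈ 1239.7)
v + 2635077 = sqrt(1536807) + 2635077 = 2635077 + sqrt(1536807)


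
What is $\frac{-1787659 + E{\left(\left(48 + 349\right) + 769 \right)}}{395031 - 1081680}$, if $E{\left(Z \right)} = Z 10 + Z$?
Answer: $\frac{591611}{228883} \approx 2.5848$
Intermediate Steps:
$E{\left(Z \right)} = 11 Z$ ($E{\left(Z \right)} = 10 Z + Z = 11 Z$)
$\frac{-1787659 + E{\left(\left(48 + 349\right) + 769 \right)}}{395031 - 1081680} = \frac{-1787659 + 11 \left(\left(48 + 349\right) + 769\right)}{395031 - 1081680} = \frac{-1787659 + 11 \left(397 + 769\right)}{-686649} = \left(-1787659 + 11 \cdot 1166\right) \left(- \frac{1}{686649}\right) = \left(-1787659 + 12826\right) \left(- \frac{1}{686649}\right) = \left(-1774833\right) \left(- \frac{1}{686649}\right) = \frac{591611}{228883}$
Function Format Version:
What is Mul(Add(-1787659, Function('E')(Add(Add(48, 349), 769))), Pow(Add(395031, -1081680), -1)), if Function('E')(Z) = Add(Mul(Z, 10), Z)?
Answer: Rational(591611, 228883) ≈ 2.5848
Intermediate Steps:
Function('E')(Z) = Mul(11, Z) (Function('E')(Z) = Add(Mul(10, Z), Z) = Mul(11, Z))
Mul(Add(-1787659, Function('E')(Add(Add(48, 349), 769))), Pow(Add(395031, -1081680), -1)) = Mul(Add(-1787659, Mul(11, Add(Add(48, 349), 769))), Pow(Add(395031, -1081680), -1)) = Mul(Add(-1787659, Mul(11, Add(397, 769))), Pow(-686649, -1)) = Mul(Add(-1787659, Mul(11, 1166)), Rational(-1, 686649)) = Mul(Add(-1787659, 12826), Rational(-1, 686649)) = Mul(-1774833, Rational(-1, 686649)) = Rational(591611, 228883)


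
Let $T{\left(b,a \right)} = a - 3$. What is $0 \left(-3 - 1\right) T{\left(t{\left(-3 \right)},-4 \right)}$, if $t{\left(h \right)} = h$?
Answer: $0$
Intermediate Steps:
$T{\left(b,a \right)} = -3 + a$
$0 \left(-3 - 1\right) T{\left(t{\left(-3 \right)},-4 \right)} = 0 \left(-3 - 1\right) \left(-3 - 4\right) = 0 \left(-4\right) \left(-7\right) = 0 \left(-7\right) = 0$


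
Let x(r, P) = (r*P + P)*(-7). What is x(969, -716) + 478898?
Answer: 5340538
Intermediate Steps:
x(r, P) = -7*P - 7*P*r (x(r, P) = (P*r + P)*(-7) = (P + P*r)*(-7) = -7*P - 7*P*r)
x(969, -716) + 478898 = -7*(-716)*(1 + 969) + 478898 = -7*(-716)*970 + 478898 = 4861640 + 478898 = 5340538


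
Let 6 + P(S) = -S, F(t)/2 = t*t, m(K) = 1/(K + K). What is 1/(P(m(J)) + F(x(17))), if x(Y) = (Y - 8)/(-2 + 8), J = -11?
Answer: -11/16 ≈ -0.68750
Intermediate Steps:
x(Y) = -4/3 + Y/6 (x(Y) = (-8 + Y)/6 = (-8 + Y)*(⅙) = -4/3 + Y/6)
m(K) = 1/(2*K)
F(t) = 2*t² (F(t) = 2*(t*t) = 2*t²)
P(S) = -6 - S
1/(P(m(J)) + F(x(17))) = 1/((-6 - 1/(2*(-11))) + 2*(-4/3 + (⅙)*17)²) = 1/((-6 - (-1)/(2*11)) + 2*(-4/3 + 17/6)²) = 1/((-6 - 1*(-1/22)) + 2*(3/2)²) = 1/((-6 + 1/22) + 2*(9/4)) = 1/(-131/22 + 9/2) = 1/(-16/11) = -11/16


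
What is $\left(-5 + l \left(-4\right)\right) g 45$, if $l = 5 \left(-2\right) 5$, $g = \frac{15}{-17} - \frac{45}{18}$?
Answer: $- \frac{1009125}{34} \approx -29680.0$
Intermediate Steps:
$g = - \frac{115}{34}$ ($g = 15 \left(- \frac{1}{17}\right) - \frac{5}{2} = - \frac{15}{17} - \frac{5}{2} = - \frac{115}{34} \approx -3.3824$)
$l = -50$ ($l = \left(-10\right) 5 = -50$)
$\left(-5 + l \left(-4\right)\right) g 45 = \left(-5 - -200\right) \left(- \frac{115}{34}\right) 45 = \left(-5 + 200\right) \left(- \frac{115}{34}\right) 45 = 195 \left(- \frac{115}{34}\right) 45 = \left(- \frac{22425}{34}\right) 45 = - \frac{1009125}{34}$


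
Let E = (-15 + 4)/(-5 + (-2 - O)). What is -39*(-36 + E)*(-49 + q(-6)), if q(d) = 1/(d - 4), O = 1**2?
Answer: -5304273/80 ≈ -66303.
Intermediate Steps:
O = 1
q(d) = 1/(-4 + d)
E = 11/8 (E = (-15 + 4)/(-5 + (-2 - 1*1)) = -11/(-5 + (-2 - 1)) = -11/(-5 - 3) = -11/(-8) = -11*(-1/8) = 11/8 ≈ 1.3750)
-39*(-36 + E)*(-49 + q(-6)) = -39*(-36 + 11/8)*(-49 + 1/(-4 - 6)) = -(-10803)*(-49 + 1/(-10))/8 = -(-10803)*(-49 - 1/10)/8 = -(-10803)*(-491)/(8*10) = -39*136007/80 = -5304273/80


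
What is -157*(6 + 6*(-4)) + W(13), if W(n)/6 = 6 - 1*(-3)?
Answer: 2880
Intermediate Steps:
W(n) = 54 (W(n) = 6*(6 - 1*(-3)) = 6*(6 + 3) = 6*9 = 54)
-157*(6 + 6*(-4)) + W(13) = -157*(6 + 6*(-4)) + 54 = -157*(6 - 24) + 54 = -157*(-18) + 54 = 2826 + 54 = 2880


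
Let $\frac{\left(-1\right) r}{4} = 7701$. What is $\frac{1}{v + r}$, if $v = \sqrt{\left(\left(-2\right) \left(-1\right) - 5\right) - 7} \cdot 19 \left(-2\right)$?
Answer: $\frac{i}{2 \left(- 15402 i + 19 \sqrt{10}\right)} \approx -3.2463 \cdot 10^{-5} + 1.2664 \cdot 10^{-7} i$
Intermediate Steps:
$r = -30804$ ($r = \left(-4\right) 7701 = -30804$)
$v = - 38 i \sqrt{10}$ ($v = \sqrt{\left(2 - 5\right) - 7} \cdot 19 \left(-2\right) = \sqrt{-3 - 7} \cdot 19 \left(-2\right) = \sqrt{-10} \cdot 19 \left(-2\right) = i \sqrt{10} \cdot 19 \left(-2\right) = 19 i \sqrt{10} \left(-2\right) = - 38 i \sqrt{10} \approx - 120.17 i$)
$\frac{1}{v + r} = \frac{1}{- 38 i \sqrt{10} - 30804} = \frac{1}{-30804 - 38 i \sqrt{10}}$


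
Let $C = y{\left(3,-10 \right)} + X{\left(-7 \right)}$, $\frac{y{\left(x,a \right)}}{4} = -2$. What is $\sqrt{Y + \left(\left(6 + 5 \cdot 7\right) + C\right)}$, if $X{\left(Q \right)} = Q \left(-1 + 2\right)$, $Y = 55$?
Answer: $9$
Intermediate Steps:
$X{\left(Q \right)} = Q$ ($X{\left(Q \right)} = Q 1 = Q$)
$y{\left(x,a \right)} = -8$ ($y{\left(x,a \right)} = 4 \left(-2\right) = -8$)
$C = -15$ ($C = -8 - 7 = -15$)
$\sqrt{Y + \left(\left(6 + 5 \cdot 7\right) + C\right)} = \sqrt{55 + \left(\left(6 + 5 \cdot 7\right) - 15\right)} = \sqrt{55 + \left(\left(6 + 35\right) - 15\right)} = \sqrt{55 + \left(41 - 15\right)} = \sqrt{55 + 26} = \sqrt{81} = 9$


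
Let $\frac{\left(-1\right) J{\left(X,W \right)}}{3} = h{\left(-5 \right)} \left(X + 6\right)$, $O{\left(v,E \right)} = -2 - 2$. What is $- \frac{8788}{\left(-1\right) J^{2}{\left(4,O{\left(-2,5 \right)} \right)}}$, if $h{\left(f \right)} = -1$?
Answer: $\frac{2197}{225} \approx 9.7645$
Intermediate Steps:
$O{\left(v,E \right)} = -4$ ($O{\left(v,E \right)} = -2 - 2 = -4$)
$J{\left(X,W \right)} = 18 + 3 X$ ($J{\left(X,W \right)} = - 3 \left(- (X + 6)\right) = - 3 \left(- (6 + X)\right) = - 3 \left(-6 - X\right) = 18 + 3 X$)
$- \frac{8788}{\left(-1\right) J^{2}{\left(4,O{\left(-2,5 \right)} \right)}} = - \frac{8788}{\left(-1\right) \left(18 + 3 \cdot 4\right)^{2}} = - \frac{8788}{\left(-1\right) \left(18 + 12\right)^{2}} = - \frac{8788}{\left(-1\right) 30^{2}} = - \frac{8788}{\left(-1\right) 900} = - \frac{8788}{-900} = \left(-8788\right) \left(- \frac{1}{900}\right) = \frac{2197}{225}$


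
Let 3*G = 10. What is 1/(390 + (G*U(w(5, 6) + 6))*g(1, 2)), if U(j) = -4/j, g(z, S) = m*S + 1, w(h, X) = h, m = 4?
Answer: 11/4170 ≈ 0.0026379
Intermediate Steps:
g(z, S) = 1 + 4*S (g(z, S) = 4*S + 1 = 1 + 4*S)
G = 10/3 (G = (⅓)*10 = 10/3 ≈ 3.3333)
1/(390 + (G*U(w(5, 6) + 6))*g(1, 2)) = 1/(390 + (10*(-4/(5 + 6))/3)*(1 + 4*2)) = 1/(390 + (10*(-4/11)/3)*(1 + 8)) = 1/(390 + (10*(-4*1/11)/3)*9) = 1/(390 + ((10/3)*(-4/11))*9) = 1/(390 - 40/33*9) = 1/(390 - 120/11) = 1/(4170/11) = 11/4170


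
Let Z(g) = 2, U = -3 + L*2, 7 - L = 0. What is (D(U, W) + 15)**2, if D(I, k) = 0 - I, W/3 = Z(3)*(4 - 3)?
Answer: 16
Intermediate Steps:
L = 7 (L = 7 - 1*0 = 7 + 0 = 7)
U = 11 (U = -3 + 7*2 = -3 + 14 = 11)
W = 6 (W = 3*(2*(4 - 3)) = 3*(2*1) = 3*2 = 6)
D(I, k) = -I
(D(U, W) + 15)**2 = (-1*11 + 15)**2 = (-11 + 15)**2 = 4**2 = 16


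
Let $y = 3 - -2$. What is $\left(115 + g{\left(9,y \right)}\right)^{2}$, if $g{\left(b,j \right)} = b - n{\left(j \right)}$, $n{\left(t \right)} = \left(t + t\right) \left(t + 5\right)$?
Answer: $576$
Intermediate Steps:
$n{\left(t \right)} = 2 t \left(5 + t\right)$
$y = 5$ ($y = 3 + 2 = 5$)
$g{\left(b,j \right)} = b - 2 j \left(5 + j\right)$
$\left(115 + g{\left(9,y \right)}\right)^{2} = \left(115 + \left(9 - 10 \left(5 + 5\right)\right)\right)^{2} = \left(115 + \left(9 - 10 \cdot 10\right)\right)^{2} = \left(115 + \left(9 - 100\right)\right)^{2} = \left(115 - 91\right)^{2} = 24^{2} = 576$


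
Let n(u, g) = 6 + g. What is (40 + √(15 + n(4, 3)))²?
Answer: 1624 + 160*√6 ≈ 2015.9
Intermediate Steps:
(40 + √(15 + n(4, 3)))² = (40 + √(15 + (6 + 3)))² = (40 + √(15 + 9))² = (40 + √24)² = (40 + 2*√6)²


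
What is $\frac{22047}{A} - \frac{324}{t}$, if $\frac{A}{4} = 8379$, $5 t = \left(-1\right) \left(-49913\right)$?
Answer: $\frac{18353263}{29348844} \approx 0.62535$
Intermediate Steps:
$t = \frac{49913}{5}$ ($t = \frac{\left(-1\right) \left(-49913\right)}{5} = \frac{1}{5} \cdot 49913 = \frac{49913}{5} \approx 9982.6$)
$A = 33516$ ($A = 4 \cdot 8379 = 33516$)
$\frac{22047}{A} - \frac{324}{t} = \frac{22047}{33516} - \frac{324}{\frac{49913}{5}} = 22047 \cdot \frac{1}{33516} - \frac{1620}{49913} = \frac{7349}{11172} - \frac{1620}{49913} = \frac{18353263}{29348844}$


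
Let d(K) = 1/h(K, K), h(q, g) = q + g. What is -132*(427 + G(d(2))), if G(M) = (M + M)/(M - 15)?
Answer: -3325212/59 ≈ -56360.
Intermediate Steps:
h(q, g) = g + q
d(K) = 1/(2*K) (d(K) = 1/(K + K) = 1/(2*K))
G(M) = 2*M/(-15 + M) (G(M) = (2*M)/(-15 + M) = 2*M/(-15 + M))
-132*(427 + G(d(2))) = -132*(427 + 2*((½)/2)/(-15 + (½)/2)) = -132*(427 + 2*((½)*(½))/(-15 + (½)*(½))) = -132*(427 + 2*(¼)/(-15 + ¼)) = -132*(427 + 2*(¼)/(-59/4)) = -132*(427 + 2*(¼)*(-4/59)) = -132*(427 - 2/59) = -132*25191/59 = -3325212/59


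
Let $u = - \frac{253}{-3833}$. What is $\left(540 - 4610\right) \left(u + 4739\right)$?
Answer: $- \frac{73930898800}{3833} \approx -1.9288 \cdot 10^{7}$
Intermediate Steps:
$u = \frac{253}{3833}$ ($u = \left(-253\right) \left(- \frac{1}{3833}\right) = \frac{253}{3833} \approx 0.066006$)
$\left(540 - 4610\right) \left(u + 4739\right) = \left(540 - 4610\right) \left(\frac{253}{3833} + 4739\right) = \left(-4070\right) \frac{18164840}{3833} = - \frac{73930898800}{3833}$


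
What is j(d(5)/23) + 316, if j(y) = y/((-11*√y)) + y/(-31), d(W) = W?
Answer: 225303/713 - √115/253 ≈ 315.95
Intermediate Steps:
j(y) = -√y/11 - y/31 (j(y) = y*(-1/(11*√y)) + y*(-1/31) = -√y/11 - y/31)
j(d(5)/23) + 316 = (-√115/23/11 - 5/(31*23)) + 316 = (-√115/253 - 1/31*5/23) + 316 = (-√115/253 - 5/713) + 316 = (-5/713 - √115/253) + 316 = 225303/713 - √115/253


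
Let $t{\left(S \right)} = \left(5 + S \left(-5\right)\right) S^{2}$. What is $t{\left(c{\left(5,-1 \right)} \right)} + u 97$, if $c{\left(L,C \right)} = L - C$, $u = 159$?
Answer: $14523$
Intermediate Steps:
$t{\left(S \right)} = S^{2} \left(5 - 5 S\right)$ ($t{\left(S \right)} = \left(5 - 5 S\right) S^{2} = S^{2} \left(5 - 5 S\right)$)
$t{\left(c{\left(5,-1 \right)} \right)} + u 97 = 5 \left(5 - -1\right)^{2} \left(1 - \left(5 - -1\right)\right) + 159 \cdot 97 = 5 \left(5 + 1\right)^{2} \left(1 - \left(5 + 1\right)\right) + 15423 = 5 \cdot 6^{2} \left(1 - 6\right) + 15423 = 5 \cdot 36 \left(1 - 6\right) + 15423 = 5 \cdot 36 \left(-5\right) + 15423 = -900 + 15423 = 14523$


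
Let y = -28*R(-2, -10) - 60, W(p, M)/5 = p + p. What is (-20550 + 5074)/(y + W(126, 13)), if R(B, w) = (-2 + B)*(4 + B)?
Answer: -3869/356 ≈ -10.868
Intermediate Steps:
W(p, M) = 10*p (W(p, M) = 5*(p + p) = 5*(2*p) = 10*p)
y = 164 (y = -28*(-8 + (-2)**2 + 2*(-2)) - 60 = -28*(-8 + 4 - 4) - 60 = -28*(-8) - 60 = 224 - 60 = 164)
(-20550 + 5074)/(y + W(126, 13)) = (-20550 + 5074)/(164 + 10*126) = -15476/(164 + 1260) = -15476/1424 = -15476*1/1424 = -3869/356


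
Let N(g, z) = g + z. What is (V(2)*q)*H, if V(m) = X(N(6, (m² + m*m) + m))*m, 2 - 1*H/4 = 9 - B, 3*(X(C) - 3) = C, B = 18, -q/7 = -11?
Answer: 169400/3 ≈ 56467.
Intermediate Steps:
q = 77 (q = -7*(-11) = 77)
X(C) = 3 + C/3
H = 44 (H = 8 - 4*(9 - 1*18) = 8 - 4*(9 - 18) = 8 - 4*(-9) = 8 + 36 = 44)
V(m) = m*(5 + m/3 + 2*m²/3) (V(m) = (3 + (6 + ((m² + m*m) + m))/3)*m = (3 + (6 + ((m² + m²) + m))/3)*m = (3 + (6 + (2*m² + m))/3)*m = (3 + (6 + (m + 2*m²))/3)*m = (3 + (6 + m + 2*m²)/3)*m = (3 + (2 + m/3 + 2*m²/3))*m = (5 + m/3 + 2*m²/3)*m = m*(5 + m/3 + 2*m²/3))
(V(2)*q)*H = (((⅓)*2*(15 + 2*(1 + 2*2)))*77)*44 = (((⅓)*2*(15 + 2*(1 + 4)))*77)*44 = (((⅓)*2*(15 + 2*5))*77)*44 = (((⅓)*2*(15 + 10))*77)*44 = (((⅓)*2*25)*77)*44 = ((50/3)*77)*44 = (3850/3)*44 = 169400/3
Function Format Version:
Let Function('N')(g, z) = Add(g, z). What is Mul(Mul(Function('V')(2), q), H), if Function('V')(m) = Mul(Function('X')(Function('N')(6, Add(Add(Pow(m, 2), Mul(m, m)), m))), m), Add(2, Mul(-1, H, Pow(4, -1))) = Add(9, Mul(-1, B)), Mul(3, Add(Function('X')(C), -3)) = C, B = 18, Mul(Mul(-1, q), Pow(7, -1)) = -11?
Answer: Rational(169400, 3) ≈ 56467.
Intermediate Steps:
q = 77 (q = Mul(-7, -11) = 77)
Function('X')(C) = Add(3, Mul(Rational(1, 3), C))
H = 44 (H = Add(8, Mul(-4, Add(9, Mul(-1, 18)))) = Add(8, Mul(-4, Add(9, -18))) = Add(8, Mul(-4, -9)) = Add(8, 36) = 44)
Function('V')(m) = Mul(m, Add(5, Mul(Rational(1, 3), m), Mul(Rational(2, 3), Pow(m, 2)))) (Function('V')(m) = Mul(Add(3, Mul(Rational(1, 3), Add(6, Add(Add(Pow(m, 2), Mul(m, m)), m)))), m) = Mul(Add(3, Mul(Rational(1, 3), Add(6, Add(Add(Pow(m, 2), Pow(m, 2)), m)))), m) = Mul(Add(3, Mul(Rational(1, 3), Add(6, Add(Mul(2, Pow(m, 2)), m)))), m) = Mul(Add(3, Mul(Rational(1, 3), Add(6, Add(m, Mul(2, Pow(m, 2)))))), m) = Mul(Add(3, Mul(Rational(1, 3), Add(6, m, Mul(2, Pow(m, 2))))), m) = Mul(Add(3, Add(2, Mul(Rational(1, 3), m), Mul(Rational(2, 3), Pow(m, 2)))), m) = Mul(Add(5, Mul(Rational(1, 3), m), Mul(Rational(2, 3), Pow(m, 2))), m) = Mul(m, Add(5, Mul(Rational(1, 3), m), Mul(Rational(2, 3), Pow(m, 2)))))
Mul(Mul(Function('V')(2), q), H) = Mul(Mul(Mul(Rational(1, 3), 2, Add(15, Mul(2, Add(1, Mul(2, 2))))), 77), 44) = Mul(Mul(Mul(Rational(1, 3), 2, Add(15, Mul(2, Add(1, 4)))), 77), 44) = Mul(Mul(Mul(Rational(1, 3), 2, Add(15, Mul(2, 5))), 77), 44) = Mul(Mul(Mul(Rational(1, 3), 2, Add(15, 10)), 77), 44) = Mul(Mul(Mul(Rational(1, 3), 2, 25), 77), 44) = Mul(Mul(Rational(50, 3), 77), 44) = Mul(Rational(3850, 3), 44) = Rational(169400, 3)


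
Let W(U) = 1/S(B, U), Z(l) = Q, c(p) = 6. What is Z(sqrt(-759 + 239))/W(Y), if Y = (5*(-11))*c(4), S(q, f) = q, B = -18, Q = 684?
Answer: -12312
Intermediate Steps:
Z(l) = 684
Y = -330 (Y = (5*(-11))*6 = -55*6 = -330)
W(U) = -1/18 (W(U) = 1/(-18) = -1/18)
Z(sqrt(-759 + 239))/W(Y) = 684/(-1/18) = 684*(-18) = -12312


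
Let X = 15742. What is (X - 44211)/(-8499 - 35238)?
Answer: 28469/43737 ≈ 0.65091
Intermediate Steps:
(X - 44211)/(-8499 - 35238) = (15742 - 44211)/(-8499 - 35238) = -28469/(-43737) = -28469*(-1/43737) = 28469/43737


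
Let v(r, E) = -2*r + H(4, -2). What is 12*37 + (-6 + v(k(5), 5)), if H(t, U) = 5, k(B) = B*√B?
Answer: 443 - 10*√5 ≈ 420.64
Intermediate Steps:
k(B) = B^(3/2)
v(r, E) = 5 - 2*r (v(r, E) = -2*r + 5 = 5 - 2*r)
12*37 + (-6 + v(k(5), 5)) = 12*37 + (-6 + (5 - 10*√5)) = 444 + (-6 + (5 - 10*√5)) = 444 + (-1 - 10*√5) = 443 - 10*√5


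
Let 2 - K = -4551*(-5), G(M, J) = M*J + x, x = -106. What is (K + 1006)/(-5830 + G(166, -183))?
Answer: 21747/36314 ≈ 0.59886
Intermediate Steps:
G(M, J) = -106 + J*M (G(M, J) = M*J - 106 = J*M - 106 = -106 + J*M)
K = -22753 (K = 2 - (-4551)*(-5) = 2 - 1*22755 = 2 - 22755 = -22753)
(K + 1006)/(-5830 + G(166, -183)) = (-22753 + 1006)/(-5830 + (-106 - 183*166)) = -21747/(-5830 + (-106 - 30378)) = -21747/(-5830 - 30484) = -21747/(-36314) = -21747*(-1/36314) = 21747/36314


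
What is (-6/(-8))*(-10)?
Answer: -15/2 ≈ -7.5000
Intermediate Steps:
(-6/(-8))*(-10) = -⅛*(-6)*(-10) = (¾)*(-10) = -15/2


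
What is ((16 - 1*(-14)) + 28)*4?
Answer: 232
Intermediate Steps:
((16 - 1*(-14)) + 28)*4 = ((16 + 14) + 28)*4 = (30 + 28)*4 = 58*4 = 232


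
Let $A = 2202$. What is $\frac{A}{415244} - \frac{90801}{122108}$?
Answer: $- \frac{9358922157}{12676153588} \approx -0.73831$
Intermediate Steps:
$\frac{A}{415244} - \frac{90801}{122108} = \frac{2202}{415244} - \frac{90801}{122108} = 2202 \cdot \frac{1}{415244} - \frac{90801}{122108} = \frac{1101}{207622} - \frac{90801}{122108} = - \frac{9358922157}{12676153588}$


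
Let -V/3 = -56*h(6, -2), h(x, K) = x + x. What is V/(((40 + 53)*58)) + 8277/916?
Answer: 7748799/823484 ≈ 9.4098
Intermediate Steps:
h(x, K) = 2*x
V = 2016 (V = -(-168)*2*6 = -(-168)*12 = -3*(-672) = 2016)
V/(((40 + 53)*58)) + 8277/916 = 2016/(((40 + 53)*58)) + 8277/916 = 2016/((93*58)) + 8277*(1/916) = 2016/5394 + 8277/916 = 2016*(1/5394) + 8277/916 = 336/899 + 8277/916 = 7748799/823484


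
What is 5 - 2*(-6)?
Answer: 17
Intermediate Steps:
5 - 2*(-6) = 5 + 12 = 17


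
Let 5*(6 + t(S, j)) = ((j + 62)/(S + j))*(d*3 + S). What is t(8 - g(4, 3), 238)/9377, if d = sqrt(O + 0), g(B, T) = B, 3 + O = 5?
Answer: -606/1134617 + 90*sqrt(2)/1134617 ≈ -0.00042192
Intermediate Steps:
O = 2 (O = -3 + 5 = 2)
d = sqrt(2) (d = sqrt(2 + 0) = sqrt(2) ≈ 1.4142)
t(S, j) = -6 + (62 + j)*(S + 3*sqrt(2))/(5*(S + j)) (t(S, j) = -6 + (((j + 62)/(S + j))*(sqrt(2)*3 + S))/5 = -6 + (((62 + j)/(S + j))*(3*sqrt(2) + S))/5 = -6 + (((62 + j)/(S + j))*(S + 3*sqrt(2)))/5 = -6 + ((62 + j)*(S + 3*sqrt(2))/(S + j))/5 = -6 + (62 + j)*(S + 3*sqrt(2))/(5*(S + j)))
t(8 - g(4, 3), 238)/9377 = ((-30*238 + 32*(8 - 1*4) + 186*sqrt(2) + (8 - 1*4)*238 + 3*238*sqrt(2))/(5*((8 - 1*4) + 238)))/9377 = ((-7140 + 32*(8 - 4) + 186*sqrt(2) + (8 - 4)*238 + 714*sqrt(2))/(5*((8 - 4) + 238)))*(1/9377) = ((-7140 + 32*4 + 186*sqrt(2) + 4*238 + 714*sqrt(2))/(5*(4 + 238)))*(1/9377) = ((1/5)*(-7140 + 128 + 186*sqrt(2) + 952 + 714*sqrt(2))/242)*(1/9377) = ((1/5)*(1/242)*(-6060 + 900*sqrt(2)))*(1/9377) = (-606/121 + 90*sqrt(2)/121)*(1/9377) = -606/1134617 + 90*sqrt(2)/1134617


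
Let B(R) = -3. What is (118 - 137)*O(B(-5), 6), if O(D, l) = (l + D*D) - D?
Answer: -342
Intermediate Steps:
O(D, l) = l + D² - D (O(D, l) = (l + D²) - D = l + D² - D)
(118 - 137)*O(B(-5), 6) = (118 - 137)*(6 + (-3)² - 1*(-3)) = -19*(6 + 9 + 3) = -19*18 = -342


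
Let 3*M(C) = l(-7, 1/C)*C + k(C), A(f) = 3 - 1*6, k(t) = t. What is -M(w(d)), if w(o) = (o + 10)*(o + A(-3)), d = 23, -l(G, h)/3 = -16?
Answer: -10780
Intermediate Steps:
A(f) = -3 (A(f) = 3 - 6 = -3)
l(G, h) = 48 (l(G, h) = -3*(-16) = 48)
w(o) = (-3 + o)*(10 + o) (w(o) = (o + 10)*(o - 3) = (10 + o)*(-3 + o) = (-3 + o)*(10 + o))
M(C) = 49*C/3 (M(C) = (48*C + C)/3 = (49*C)/3 = 49*C/3)
-M(w(d)) = -49*(-30 + 23**2 + 7*23)/3 = -49*(-30 + 529 + 161)/3 = -49*660/3 = -1*10780 = -10780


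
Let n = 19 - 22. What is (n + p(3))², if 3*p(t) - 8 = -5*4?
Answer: 49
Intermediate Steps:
p(t) = -4 (p(t) = 8/3 + (-5*4)/3 = 8/3 + (⅓)*(-20) = 8/3 - 20/3 = -4)
n = -3
(n + p(3))² = (-3 - 4)² = (-7)² = 49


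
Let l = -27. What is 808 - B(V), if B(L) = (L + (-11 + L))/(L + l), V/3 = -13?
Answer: 53239/66 ≈ 806.65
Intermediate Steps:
V = -39 (V = 3*(-13) = -39)
B(L) = (-11 + 2*L)/(-27 + L) (B(L) = (L + (-11 + L))/(L - 27) = (-11 + 2*L)/(-27 + L))
808 - B(V) = 808 - (-11 + 2*(-39))/(-27 - 39) = 808 - (-11 - 78)/(-66) = 808 - (-1)*(-89)/66 = 808 - 1*89/66 = 808 - 89/66 = 53239/66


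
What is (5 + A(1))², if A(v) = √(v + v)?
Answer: (5 + √2)² ≈ 41.142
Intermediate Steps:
A(v) = √2*√v (A(v) = √(2*v) = √2*√v)
(5 + A(1))² = (5 + √2*√1)² = (5 + √2*1)² = (5 + √2)²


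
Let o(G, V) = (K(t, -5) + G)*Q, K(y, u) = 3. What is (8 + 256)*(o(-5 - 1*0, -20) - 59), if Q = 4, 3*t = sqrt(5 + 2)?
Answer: -17688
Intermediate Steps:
t = sqrt(7)/3 (t = sqrt(5 + 2)/3 = sqrt(7)/3 ≈ 0.88192)
o(G, V) = 12 + 4*G (o(G, V) = (3 + G)*4 = 12 + 4*G)
(8 + 256)*(o(-5 - 1*0, -20) - 59) = (8 + 256)*((12 + 4*(-5 - 1*0)) - 59) = 264*((12 + 4*(-5 + 0)) - 59) = 264*((12 + 4*(-5)) - 59) = 264*((12 - 20) - 59) = 264*(-8 - 59) = 264*(-67) = -17688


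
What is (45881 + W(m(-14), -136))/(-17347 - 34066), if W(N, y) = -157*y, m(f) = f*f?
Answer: -67233/51413 ≈ -1.3077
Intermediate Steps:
m(f) = f²
(45881 + W(m(-14), -136))/(-17347 - 34066) = (45881 - 157*(-136))/(-17347 - 34066) = (45881 + 21352)/(-51413) = 67233*(-1/51413) = -67233/51413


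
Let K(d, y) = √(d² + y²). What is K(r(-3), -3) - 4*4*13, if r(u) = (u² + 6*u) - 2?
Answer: -208 + √130 ≈ -196.60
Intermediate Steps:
r(u) = -2 + u² + 6*u
K(r(-3), -3) - 4*4*13 = √((-2 + (-3)² + 6*(-3))² + (-3)²) - 4*4*13 = √((-2 + 9 - 18)² + 9) - 16*13 = √((-11)² + 9) - 208 = √(121 + 9) - 208 = √130 - 208 = -208 + √130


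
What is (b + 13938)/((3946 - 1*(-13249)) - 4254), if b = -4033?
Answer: 9905/12941 ≈ 0.76540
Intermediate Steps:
(b + 13938)/((3946 - 1*(-13249)) - 4254) = (-4033 + 13938)/((3946 - 1*(-13249)) - 4254) = 9905/((3946 + 13249) - 4254) = 9905/(17195 - 4254) = 9905/12941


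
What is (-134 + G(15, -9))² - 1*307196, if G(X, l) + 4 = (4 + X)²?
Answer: -257467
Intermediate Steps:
G(X, l) = -4 + (4 + X)²
(-134 + G(15, -9))² - 1*307196 = (-134 + (-4 + (4 + 15)²))² - 1*307196 = (-134 + (-4 + 19²))² - 307196 = (-134 + (-4 + 361))² - 307196 = (-134 + 357)² - 307196 = 223² - 307196 = 49729 - 307196 = -257467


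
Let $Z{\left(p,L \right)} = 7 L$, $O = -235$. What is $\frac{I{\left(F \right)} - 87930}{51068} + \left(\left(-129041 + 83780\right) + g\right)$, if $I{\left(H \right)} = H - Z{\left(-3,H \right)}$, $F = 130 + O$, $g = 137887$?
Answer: $\frac{1182534317}{12767} \approx 92624.0$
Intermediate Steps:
$F = -105$ ($F = 130 - 235 = -105$)
$I{\left(H \right)} = - 6 H$ ($I{\left(H \right)} = H - 7 H = - 6 H$)
$\frac{I{\left(F \right)} - 87930}{51068} + \left(\left(-129041 + 83780\right) + g\right) = \frac{\left(-6\right) \left(-105\right) - 87930}{51068} + \left(\left(-129041 + 83780\right) + 137887\right) = \left(630 - 87930\right) \frac{1}{51068} + \left(-45261 + 137887\right) = \left(-87300\right) \frac{1}{51068} + 92626 = - \frac{21825}{12767} + 92626 = \frac{1182534317}{12767}$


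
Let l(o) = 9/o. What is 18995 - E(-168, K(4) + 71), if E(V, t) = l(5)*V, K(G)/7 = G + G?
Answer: 96487/5 ≈ 19297.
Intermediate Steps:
K(G) = 14*G (K(G) = 7*(G + G) = 7*(2*G) = 14*G)
E(V, t) = 9*V/5 (E(V, t) = (9/5)*V = (9*(⅕))*V = 9*V/5)
18995 - E(-168, K(4) + 71) = 18995 - 9*(-168)/5 = 18995 - 1*(-1512/5) = 18995 + 1512/5 = 96487/5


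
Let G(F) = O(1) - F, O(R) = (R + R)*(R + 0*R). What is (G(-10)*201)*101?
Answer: 243612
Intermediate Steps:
O(R) = 2*R² (O(R) = (2*R)*(R + 0) = (2*R)*R = 2*R²)
G(F) = 2 - F (G(F) = 2*1² - F = 2*1 - F = 2 - F)
(G(-10)*201)*101 = ((2 - 1*(-10))*201)*101 = ((2 + 10)*201)*101 = (12*201)*101 = 2412*101 = 243612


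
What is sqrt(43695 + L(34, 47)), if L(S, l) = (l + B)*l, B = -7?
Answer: 5*sqrt(1823) ≈ 213.48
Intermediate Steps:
L(S, l) = l*(-7 + l) (L(S, l) = (l - 7)*l = (-7 + l)*l = l*(-7 + l))
sqrt(43695 + L(34, 47)) = sqrt(43695 + 47*(-7 + 47)) = sqrt(43695 + 47*40) = sqrt(43695 + 1880) = sqrt(45575) = 5*sqrt(1823)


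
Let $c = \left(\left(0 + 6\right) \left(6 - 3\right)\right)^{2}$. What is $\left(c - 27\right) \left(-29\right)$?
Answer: $-8613$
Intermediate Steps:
$c = 324$ ($c = \left(6 \cdot 3\right)^{2} = 18^{2} = 324$)
$\left(c - 27\right) \left(-29\right) = \left(324 - 27\right) \left(-29\right) = 297 \left(-29\right) = -8613$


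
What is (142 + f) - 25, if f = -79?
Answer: 38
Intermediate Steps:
(142 + f) - 25 = (142 - 79) - 25 = 63 - 25 = 38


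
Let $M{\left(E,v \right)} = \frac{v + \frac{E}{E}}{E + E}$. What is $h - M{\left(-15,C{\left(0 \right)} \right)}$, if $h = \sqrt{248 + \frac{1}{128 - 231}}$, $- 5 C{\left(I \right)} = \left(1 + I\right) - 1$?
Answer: $\frac{1}{30} + \frac{\sqrt{2630929}}{103} \approx 15.781$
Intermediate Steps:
$C{\left(I \right)} = - \frac{I}{5}$ ($C{\left(I \right)} = - \frac{\left(1 + I\right) - 1}{5} = - \frac{I}{5}$)
$M{\left(E,v \right)} = \frac{1 + v}{2 E}$ ($M{\left(E,v \right)} = \frac{v + 1}{2 E} = \left(1 + v\right) \frac{1}{2 E} = \frac{1 + v}{2 E}$)
$h = \frac{\sqrt{2630929}}{103}$ ($h = \sqrt{248 + \frac{1}{-103}} = \sqrt{248 - \frac{1}{103}} = \sqrt{\frac{25543}{103}} = \frac{\sqrt{2630929}}{103} \approx 15.748$)
$h - M{\left(-15,C{\left(0 \right)} \right)} = \frac{\sqrt{2630929}}{103} - \frac{1 - 0}{2 \left(-15\right)} = \frac{\sqrt{2630929}}{103} - \frac{1}{2} \left(- \frac{1}{15}\right) \left(1 + 0\right) = \frac{\sqrt{2630929}}{103} - \frac{1}{2} \left(- \frac{1}{15}\right) 1 = \frac{\sqrt{2630929}}{103} - - \frac{1}{30} = \frac{\sqrt{2630929}}{103} + \frac{1}{30} = \frac{1}{30} + \frac{\sqrt{2630929}}{103}$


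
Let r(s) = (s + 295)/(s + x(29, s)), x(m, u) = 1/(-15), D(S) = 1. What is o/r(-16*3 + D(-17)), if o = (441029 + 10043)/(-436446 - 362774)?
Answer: 9951776/92909325 ≈ 0.10711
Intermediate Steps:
x(m, u) = -1/15
r(s) = (295 + s)/(-1/15 + s) (r(s) = (s + 295)/(s - 1/15) = (295 + s)/(-1/15 + s))
o = -112768/199805 (o = 451072/(-799220) = 451072*(-1/799220) = -112768/199805 ≈ -0.56439)
o/r(-16*3 + D(-17)) = -112768*(-1 + 15*(-16*3 + 1))/(15*(295 + (-16*3 + 1)))/199805 = -112768*(-1 + 15*(-48 + 1))/(15*(295 + (-48 + 1)))/199805 = -112768*(-1 + 15*(-47))/(15*(295 - 47))/199805 = -112768/(199805*(15*248/(-1 - 705))) = -112768/(199805*(15*248/(-706))) = -112768/(199805*(15*(-1/706)*248)) = -112768/(199805*(-1860/353)) = -112768/199805*(-353/1860) = 9951776/92909325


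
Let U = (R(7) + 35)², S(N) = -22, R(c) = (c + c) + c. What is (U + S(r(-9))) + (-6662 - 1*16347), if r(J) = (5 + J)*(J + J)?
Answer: -19895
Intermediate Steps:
R(c) = 3*c (R(c) = 2*c + c = 3*c)
r(J) = 2*J*(5 + J) (r(J) = (5 + J)*(2*J) = 2*J*(5 + J))
U = 3136 (U = (3*7 + 35)² = (21 + 35)² = 56² = 3136)
(U + S(r(-9))) + (-6662 - 1*16347) = (3136 - 22) + (-6662 - 1*16347) = 3114 + (-6662 - 16347) = 3114 - 23009 = -19895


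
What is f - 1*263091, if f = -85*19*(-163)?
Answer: 154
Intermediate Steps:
f = 263245 (f = -1615*(-163) = 263245)
f - 1*263091 = 263245 - 1*263091 = 263245 - 263091 = 154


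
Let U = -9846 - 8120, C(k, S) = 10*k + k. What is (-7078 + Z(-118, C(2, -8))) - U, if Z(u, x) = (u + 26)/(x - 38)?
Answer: 43575/4 ≈ 10894.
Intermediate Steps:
C(k, S) = 11*k
Z(u, x) = (26 + u)/(-38 + x)
U = -17966
(-7078 + Z(-118, C(2, -8))) - U = (-7078 + (26 - 118)/(-38 + 11*2)) - 1*(-17966) = (-7078 - 92/(-38 + 22)) + 17966 = (-7078 - 92/(-16)) + 17966 = (-7078 - 1/16*(-92)) + 17966 = (-7078 + 23/4) + 17966 = -28289/4 + 17966 = 43575/4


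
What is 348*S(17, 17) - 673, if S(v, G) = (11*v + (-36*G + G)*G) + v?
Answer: -3449701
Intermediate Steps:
S(v, G) = -35*G**2 + 12*v (S(v, G) = (11*v + (-35*G)*G) + v = (11*v - 35*G**2) + v = (-35*G**2 + 11*v) + v = -35*G**2 + 12*v)
348*S(17, 17) - 673 = 348*(-35*17**2 + 12*17) - 673 = 348*(-35*289 + 204) - 673 = 348*(-10115 + 204) - 673 = 348*(-9911) - 673 = -3449028 - 673 = -3449701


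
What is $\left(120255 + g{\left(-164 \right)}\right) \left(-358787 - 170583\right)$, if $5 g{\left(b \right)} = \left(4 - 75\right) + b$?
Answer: $-63634508960$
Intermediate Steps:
$g{\left(b \right)} = - \frac{71}{5} + \frac{b}{5}$ ($g{\left(b \right)} = \frac{\left(4 - 75\right) + b}{5} = \frac{-71 + b}{5} = - \frac{71}{5} + \frac{b}{5}$)
$\left(120255 + g{\left(-164 \right)}\right) \left(-358787 - 170583\right) = \left(120255 + \left(- \frac{71}{5} + \frac{1}{5} \left(-164\right)\right)\right) \left(-358787 - 170583\right) = \left(120255 - 47\right) \left(-529370\right) = 120208 \left(-529370\right) = -63634508960$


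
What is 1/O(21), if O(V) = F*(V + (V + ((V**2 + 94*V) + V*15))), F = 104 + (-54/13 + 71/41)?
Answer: 533/150078852 ≈ 3.5515e-6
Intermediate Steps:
F = 54141/533 (F = 104 + (-54*1/13 + 71*(1/41)) = 104 + (-54/13 + 71/41) = 104 - 1291/533 = 54141/533 ≈ 101.58)
O(V) = 54141*V**2/533 + 6009651*V/533 (O(V) = 54141*(V + (V + ((V**2 + 94*V) + V*15)))/533 = 54141*(V + (V + ((V**2 + 94*V) + 15*V)))/533 = 54141*(V + (V + (V**2 + 109*V)))/533 = 54141*(V + (V**2 + 110*V))/533 = 54141*(V**2 + 111*V)/533 = 54141*V**2/533 + 6009651*V/533)
1/O(21) = 1/((54141/533)*21*(111 + 21)) = 1/((54141/533)*21*132) = 1/(150078852/533) = 533/150078852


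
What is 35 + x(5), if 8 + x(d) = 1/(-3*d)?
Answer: 404/15 ≈ 26.933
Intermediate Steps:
x(d) = -8 - 1/(3*d) (x(d) = -8 + 1/(-3*d) = -8 - 1/(3*d))
35 + x(5) = 35 + (-8 - 1/3/5) = 35 + (-8 - 1/3*1/5) = 35 + (-8 - 1/15) = 35 - 121/15 = 404/15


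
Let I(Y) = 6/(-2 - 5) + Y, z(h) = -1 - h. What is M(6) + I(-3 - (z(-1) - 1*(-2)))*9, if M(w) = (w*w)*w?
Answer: 1143/7 ≈ 163.29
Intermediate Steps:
M(w) = w**3 (M(w) = w**2*w = w**3)
I(Y) = -6/7 + Y (I(Y) = 6/(-7) + Y = 6*(-1/7) + Y = -6/7 + Y)
M(6) + I(-3 - (z(-1) - 1*(-2)))*9 = 6**3 + (-6/7 + (-3 - ((-1 - 1*(-1)) - 1*(-2))))*9 = 216 + (-6/7 + (-3 - ((-1 + 1) + 2)))*9 = 216 + (-6/7 + (-3 - (0 + 2)))*9 = 216 + (-6/7 + (-3 - 1*2))*9 = 216 + (-6/7 + (-3 - 2))*9 = 216 + (-6/7 - 5)*9 = 216 - 41/7*9 = 216 - 369/7 = 1143/7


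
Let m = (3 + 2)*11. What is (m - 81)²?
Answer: 676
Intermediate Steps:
m = 55 (m = 5*11 = 55)
(m - 81)² = (55 - 81)² = (-26)² = 676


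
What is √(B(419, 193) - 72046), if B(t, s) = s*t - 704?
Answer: √8117 ≈ 90.094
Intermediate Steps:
B(t, s) = -704 + s*t
√(B(419, 193) - 72046) = √((-704 + 193*419) - 72046) = √((-704 + 80867) - 72046) = √(80163 - 72046) = √8117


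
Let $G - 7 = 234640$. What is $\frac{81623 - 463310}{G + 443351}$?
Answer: $- \frac{381687}{677998} \approx -0.56296$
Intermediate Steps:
$G = 234647$ ($G = 7 + 234640 = 234647$)
$\frac{81623 - 463310}{G + 443351} = \frac{81623 - 463310}{234647 + 443351} = - \frac{381687}{677998}$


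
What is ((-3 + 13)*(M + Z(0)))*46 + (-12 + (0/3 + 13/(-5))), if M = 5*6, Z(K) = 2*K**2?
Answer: 68927/5 ≈ 13785.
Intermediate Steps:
M = 30
((-3 + 13)*(M + Z(0)))*46 + (-12 + (0/3 + 13/(-5))) = ((-3 + 13)*(30 + 2*0**2))*46 + (-12 + (0/3 + 13/(-5))) = (10*(30 + 2*0))*46 + (-12 + (0*(1/3) + 13*(-1/5))) = (10*(30 + 0))*46 + (-12 + (0 - 13/5)) = (10*30)*46 + (-12 - 13/5) = 300*46 - 73/5 = 13800 - 73/5 = 68927/5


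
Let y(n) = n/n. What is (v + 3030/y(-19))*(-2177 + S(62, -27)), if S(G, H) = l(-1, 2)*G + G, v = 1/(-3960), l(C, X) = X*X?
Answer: -22401757733/3960 ≈ -5.6570e+6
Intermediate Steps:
l(C, X) = X**2
y(n) = 1
v = -1/3960 ≈ -0.00025253
S(G, H) = 5*G (S(G, H) = 2**2*G + G = 4*G + G = 5*G)
(v + 3030/y(-19))*(-2177 + S(62, -27)) = (-1/3960 + 3030/1)*(-2177 + 5*62) = (-1/3960 + 3030*1)*(-2177 + 310) = (-1/3960 + 3030)*(-1867) = (11998799/3960)*(-1867) = -22401757733/3960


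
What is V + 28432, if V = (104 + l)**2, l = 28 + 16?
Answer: 50336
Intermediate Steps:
l = 44
V = 21904 (V = (104 + 44)**2 = 148**2 = 21904)
V + 28432 = 21904 + 28432 = 50336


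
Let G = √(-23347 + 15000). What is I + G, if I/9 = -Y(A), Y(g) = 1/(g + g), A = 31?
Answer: -9/62 + I*√8347 ≈ -0.14516 + 91.362*I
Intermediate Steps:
Y(g) = 1/(2*g)
G = I*√8347 (G = √(-8347) = I*√8347 ≈ 91.362*I)
I = -9/62 (I = 9*(-1/(2*31)) = 9*(-1*1/62) = 9*(-1/62) = -9/62 ≈ -0.14516)
I + G = -9/62 + I*√8347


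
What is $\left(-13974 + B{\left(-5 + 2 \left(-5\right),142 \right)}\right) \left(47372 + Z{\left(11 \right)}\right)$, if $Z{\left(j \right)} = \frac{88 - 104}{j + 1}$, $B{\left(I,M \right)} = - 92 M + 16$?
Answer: $- \frac{3840150464}{3} \approx -1.28 \cdot 10^{9}$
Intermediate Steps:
$B{\left(I,M \right)} = 16 - 92 M$
$Z{\left(j \right)} = - \frac{16}{1 + j}$
$\left(-13974 + B{\left(-5 + 2 \left(-5\right),142 \right)}\right) \left(47372 + Z{\left(11 \right)}\right) = \left(-13974 + \left(16 - 13064\right)\right) \left(47372 - \frac{16}{1 + 11}\right) = \left(-13974 + \left(16 - 13064\right)\right) \left(47372 - \frac{16}{12}\right) = \left(-13974 - 13048\right) \left(47372 - \frac{4}{3}\right) = - 27022 \left(47372 - \frac{4}{3}\right) = \left(-27022\right) \frac{142112}{3} = - \frac{3840150464}{3}$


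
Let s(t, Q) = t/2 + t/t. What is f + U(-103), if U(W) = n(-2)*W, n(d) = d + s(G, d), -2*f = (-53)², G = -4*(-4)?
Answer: -4251/2 ≈ -2125.5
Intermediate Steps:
G = 16
f = -2809/2 (f = -½*(-53)² = -½*2809 = -2809/2 ≈ -1404.5)
s(t, Q) = 1 + t/2 (s(t, Q) = t*(½) + 1 = t/2 + 1 = 1 + t/2)
n(d) = 9 + d (n(d) = d + (1 + (½)*16) = d + (1 + 8) = d + 9 = 9 + d)
U(W) = 7*W (U(W) = (9 - 2)*W = 7*W)
f + U(-103) = -2809/2 + 7*(-103) = -2809/2 - 721 = -4251/2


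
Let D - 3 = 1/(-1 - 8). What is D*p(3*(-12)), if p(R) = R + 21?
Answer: -130/3 ≈ -43.333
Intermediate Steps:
D = 26/9 (D = 3 + 1/(-1 - 8) = 3 + 1/(-9) = 3 - 1/9 = 26/9 ≈ 2.8889)
p(R) = 21 + R
D*p(3*(-12)) = 26*(21 + 3*(-12))/9 = 26*(21 - 36)/9 = (26/9)*(-15) = -130/3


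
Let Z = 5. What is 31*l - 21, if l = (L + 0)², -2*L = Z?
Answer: 691/4 ≈ 172.75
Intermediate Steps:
L = -5/2 (L = -½*5 = -5/2 ≈ -2.5000)
l = 25/4 (l = (-5/2 + 0)² = (-5/2)² = 25/4 ≈ 6.2500)
31*l - 21 = 31*(25/4) - 21 = 775/4 - 21 = 691/4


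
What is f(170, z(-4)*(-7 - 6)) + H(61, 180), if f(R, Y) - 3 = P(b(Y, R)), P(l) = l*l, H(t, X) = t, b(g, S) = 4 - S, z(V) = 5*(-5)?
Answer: 27620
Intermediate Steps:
z(V) = -25
P(l) = l**2
f(R, Y) = 3 + (4 - R)**2
f(170, z(-4)*(-7 - 6)) + H(61, 180) = (3 + (-4 + 170)**2) + 61 = (3 + 166**2) + 61 = (3 + 27556) + 61 = 27559 + 61 = 27620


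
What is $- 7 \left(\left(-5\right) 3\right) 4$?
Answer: $420$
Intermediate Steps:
$- 7 \left(\left(-5\right) 3\right) 4 = \left(-7\right) \left(-15\right) 4 = 105 \cdot 4 = 420$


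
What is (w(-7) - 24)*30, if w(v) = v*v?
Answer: 750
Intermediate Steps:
w(v) = v²
(w(-7) - 24)*30 = ((-7)² - 24)*30 = (49 - 24)*30 = 25*30 = 750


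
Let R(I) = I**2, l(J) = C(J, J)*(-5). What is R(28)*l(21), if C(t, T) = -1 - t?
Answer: 86240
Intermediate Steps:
l(J) = 5 + 5*J (l(J) = (-1 - J)*(-5) = 5 + 5*J)
R(28)*l(21) = 28**2*(5 + 5*21) = 784*(5 + 105) = 784*110 = 86240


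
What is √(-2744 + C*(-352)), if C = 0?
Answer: 14*I*√14 ≈ 52.383*I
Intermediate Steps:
√(-2744 + C*(-352)) = √(-2744 + 0*(-352)) = √(-2744 + 0) = √(-2744) = 14*I*√14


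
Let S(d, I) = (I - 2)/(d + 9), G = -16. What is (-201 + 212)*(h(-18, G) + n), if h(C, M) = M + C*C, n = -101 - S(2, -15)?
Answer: 2294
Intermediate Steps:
S(d, I) = (-2 + I)/(9 + d)
n = -1094/11 (n = -101 - (-2 - 15)/(9 + 2) = -101 - (-17)/11 = -101 - 1*(-17/11) = -101 + 17/11 = -1094/11 ≈ -99.455)
h(C, M) = M + C²
(-201 + 212)*(h(-18, G) + n) = (-201 + 212)*((-16 + (-18)²) - 1094/11) = 11*((-16 + 324) - 1094/11) = 11*(308 - 1094/11) = 11*(2294/11) = 2294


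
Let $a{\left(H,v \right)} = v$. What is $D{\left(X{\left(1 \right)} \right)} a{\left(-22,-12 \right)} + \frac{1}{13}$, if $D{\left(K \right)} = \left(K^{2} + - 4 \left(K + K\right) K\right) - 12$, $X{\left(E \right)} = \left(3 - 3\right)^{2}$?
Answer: $\frac{1873}{13} \approx 144.08$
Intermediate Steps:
$X{\left(E \right)} = 0$ ($X{\left(E \right)} = 0^{2} = 0$)
$D{\left(K \right)} = -12 - 7 K^{2}$ ($D{\left(K \right)} = \left(K^{2} + - 4 \cdot 2 K K\right) - 12 = \left(K^{2} + - 8 K K\right) - 12 = \left(K^{2} - 8 K^{2}\right) - 12 = - 7 K^{2} - 12 = -12 - 7 K^{2}$)
$D{\left(X{\left(1 \right)} \right)} a{\left(-22,-12 \right)} + \frac{1}{13} = \left(-12 - 7 \cdot 0^{2}\right) \left(-12\right) + \frac{1}{13} = \left(-12 - 0\right) \left(-12\right) + \frac{1}{13} = \left(-12 + 0\right) \left(-12\right) + \frac{1}{13} = \left(-12\right) \left(-12\right) + \frac{1}{13} = 144 + \frac{1}{13} = \frac{1873}{13}$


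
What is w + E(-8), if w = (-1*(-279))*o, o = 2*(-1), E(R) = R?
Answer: -566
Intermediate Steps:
o = -2
w = -558 (w = -1*(-279)*(-2) = 279*(-2) = -558)
w + E(-8) = -558 - 8 = -566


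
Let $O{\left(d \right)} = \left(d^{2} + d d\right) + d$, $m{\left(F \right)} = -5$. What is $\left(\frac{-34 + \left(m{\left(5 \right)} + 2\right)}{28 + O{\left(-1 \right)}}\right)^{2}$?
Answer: $\frac{1369}{841} \approx 1.6278$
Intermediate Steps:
$O{\left(d \right)} = d + 2 d^{2}$ ($O{\left(d \right)} = \left(d^{2} + d^{2}\right) + d = 2 d^{2} + d = d + 2 d^{2}$)
$\left(\frac{-34 + \left(m{\left(5 \right)} + 2\right)}{28 + O{\left(-1 \right)}}\right)^{2} = \left(\frac{-34 + \left(-5 + 2\right)}{28 - \left(1 + 2 \left(-1\right)\right)}\right)^{2} = \left(\frac{-34 - 3}{28 - \left(1 - 2\right)}\right)^{2} = \left(- \frac{37}{28 - -1}\right)^{2} = \left(- \frac{37}{28 + 1}\right)^{2} = \left(- \frac{37}{29}\right)^{2} = \frac{1369}{841}$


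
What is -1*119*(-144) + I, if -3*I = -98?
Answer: 51506/3 ≈ 17169.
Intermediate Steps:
I = 98/3 (I = -⅓*(-98) = 98/3 ≈ 32.667)
-1*119*(-144) + I = -1*119*(-144) + 98/3 = -119*(-144) + 98/3 = 17136 + 98/3 = 51506/3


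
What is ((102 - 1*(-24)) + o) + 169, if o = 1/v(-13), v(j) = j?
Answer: 3834/13 ≈ 294.92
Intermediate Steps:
o = -1/13 (o = 1/(-13) = -1/13 ≈ -0.076923)
((102 - 1*(-24)) + o) + 169 = ((102 - 1*(-24)) - 1/13) + 169 = ((102 + 24) - 1/13) + 169 = (126 - 1/13) + 169 = 1637/13 + 169 = 3834/13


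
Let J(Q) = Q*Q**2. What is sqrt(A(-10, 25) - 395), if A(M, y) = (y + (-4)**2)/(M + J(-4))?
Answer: I*sqrt(2166054)/74 ≈ 19.889*I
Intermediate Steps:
J(Q) = Q**3
A(M, y) = (16 + y)/(-64 + M) (A(M, y) = (y + (-4)**2)/(M + (-4)**3) = (y + 16)/(M - 64) = (16 + y)/(-64 + M))
sqrt(A(-10, 25) - 395) = sqrt((16 + 25)/(-64 - 10) - 395) = sqrt(41/(-74) - 395) = sqrt(-1/74*41 - 395) = sqrt(-41/74 - 395) = sqrt(-29271/74) = I*sqrt(2166054)/74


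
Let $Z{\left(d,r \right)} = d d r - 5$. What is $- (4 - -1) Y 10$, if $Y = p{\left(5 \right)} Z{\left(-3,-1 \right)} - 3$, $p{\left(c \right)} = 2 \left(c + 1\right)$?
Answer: $8550$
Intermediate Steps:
$Z{\left(d,r \right)} = -5 + r d^{2}$ ($Z{\left(d,r \right)} = d^{2} r - 5 = r d^{2} - 5 = -5 + r d^{2}$)
$p{\left(c \right)} = 2 + 2 c$ ($p{\left(c \right)} = 2 \left(1 + c\right) = 2 + 2 c$)
$Y = -171$ ($Y = \left(2 + 2 \cdot 5\right) \left(-5 - \left(-3\right)^{2}\right) - 3 = \left(2 + 10\right) \left(-5 - 9\right) - 3 = 12 \left(-5 - 9\right) - 3 = 12 \left(-14\right) - 3 = -168 - 3 = -171$)
$- (4 - -1) Y 10 = - (4 - -1) \left(-171\right) 10 = - (4 + 1) \left(-171\right) 10 = \left(-1\right) 5 \left(-171\right) 10 = \left(-5\right) \left(-171\right) 10 = 855 \cdot 10 = 8550$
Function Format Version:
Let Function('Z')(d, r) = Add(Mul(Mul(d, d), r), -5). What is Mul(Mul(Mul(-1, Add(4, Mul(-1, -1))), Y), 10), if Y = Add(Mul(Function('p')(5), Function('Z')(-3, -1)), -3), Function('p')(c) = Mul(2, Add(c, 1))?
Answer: 8550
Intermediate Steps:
Function('Z')(d, r) = Add(-5, Mul(r, Pow(d, 2))) (Function('Z')(d, r) = Add(Mul(Pow(d, 2), r), -5) = Add(Mul(r, Pow(d, 2)), -5) = Add(-5, Mul(r, Pow(d, 2))))
Function('p')(c) = Add(2, Mul(2, c)) (Function('p')(c) = Mul(2, Add(1, c)) = Add(2, Mul(2, c)))
Y = -171 (Y = Add(Mul(Add(2, Mul(2, 5)), Add(-5, Mul(-1, Pow(-3, 2)))), -3) = Add(Mul(Add(2, 10), Add(-5, Mul(-1, 9))), -3) = Add(Mul(12, Add(-5, -9)), -3) = Add(Mul(12, -14), -3) = Add(-168, -3) = -171)
Mul(Mul(Mul(-1, Add(4, Mul(-1, -1))), Y), 10) = Mul(Mul(Mul(-1, Add(4, Mul(-1, -1))), -171), 10) = Mul(Mul(Mul(-1, Add(4, 1)), -171), 10) = Mul(Mul(Mul(-1, 5), -171), 10) = Mul(Mul(-5, -171), 10) = Mul(855, 10) = 8550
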